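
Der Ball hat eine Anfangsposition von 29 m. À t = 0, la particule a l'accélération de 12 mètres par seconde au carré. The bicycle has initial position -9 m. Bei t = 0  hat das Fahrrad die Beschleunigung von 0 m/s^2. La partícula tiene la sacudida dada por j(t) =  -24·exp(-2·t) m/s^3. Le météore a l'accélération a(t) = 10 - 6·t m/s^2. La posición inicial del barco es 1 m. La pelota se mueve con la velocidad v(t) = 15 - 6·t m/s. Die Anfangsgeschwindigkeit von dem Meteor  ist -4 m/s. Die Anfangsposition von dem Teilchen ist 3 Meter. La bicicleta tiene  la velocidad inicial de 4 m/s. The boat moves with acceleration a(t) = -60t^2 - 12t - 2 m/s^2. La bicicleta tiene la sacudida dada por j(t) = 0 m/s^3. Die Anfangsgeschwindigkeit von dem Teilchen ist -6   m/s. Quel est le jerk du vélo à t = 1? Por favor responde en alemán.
Wir haben den Ruck j(t) = 0. Durch Einsetzen von t = 1: j(1) = 0.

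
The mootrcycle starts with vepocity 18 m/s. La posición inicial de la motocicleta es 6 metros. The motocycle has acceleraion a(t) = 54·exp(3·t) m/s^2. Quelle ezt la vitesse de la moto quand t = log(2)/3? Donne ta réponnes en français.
Pour résoudre ceci, nous devons prendre 1 intégrale de notre équation de l'accélération a(t) = 54·exp(3·t). En prenant ∫a(t)dt et en appliquant v(0) = 18, nous trouvons v(t) = 18·exp(3·t). Nous avons la vitesse v(t) = 18·exp(3·t). En substituant t = log(2)/3: v(log(2)/3) = 36.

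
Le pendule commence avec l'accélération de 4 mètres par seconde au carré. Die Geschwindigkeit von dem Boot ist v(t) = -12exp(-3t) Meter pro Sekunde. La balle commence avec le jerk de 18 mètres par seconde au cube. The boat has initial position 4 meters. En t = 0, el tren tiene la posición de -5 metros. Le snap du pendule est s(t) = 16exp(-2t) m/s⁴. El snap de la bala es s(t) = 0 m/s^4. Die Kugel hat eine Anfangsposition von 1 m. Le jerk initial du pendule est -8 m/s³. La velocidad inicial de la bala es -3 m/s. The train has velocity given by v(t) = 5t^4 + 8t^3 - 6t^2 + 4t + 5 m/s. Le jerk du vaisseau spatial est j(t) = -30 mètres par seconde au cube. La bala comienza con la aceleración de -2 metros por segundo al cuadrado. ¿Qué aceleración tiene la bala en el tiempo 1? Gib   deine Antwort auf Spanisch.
Partiendo del snap s(t) = 0, tomamos 2 antiderivadas. La integral del snap, con j(0) = 18, da la sacudida: j(t) = 18. Tomando ∫j(t)dt y aplicando a(0) = -2, encontramos a(t) = 18·t - 2. De la ecuación de la aceleración a(t) = 18·t - 2, sustituimos t = 1 para obtener a = 16.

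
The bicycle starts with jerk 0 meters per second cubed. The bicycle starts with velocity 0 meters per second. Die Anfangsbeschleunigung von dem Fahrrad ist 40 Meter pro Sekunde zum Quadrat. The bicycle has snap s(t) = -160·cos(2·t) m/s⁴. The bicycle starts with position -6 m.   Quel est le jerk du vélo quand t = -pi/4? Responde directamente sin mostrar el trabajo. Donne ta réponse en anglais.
At t = -pi/4, j = 80.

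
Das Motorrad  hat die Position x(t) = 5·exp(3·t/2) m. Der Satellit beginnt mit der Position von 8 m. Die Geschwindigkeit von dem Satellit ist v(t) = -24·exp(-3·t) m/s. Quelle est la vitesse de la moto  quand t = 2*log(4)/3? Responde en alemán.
Um dies zu lösen, müssen wir 1 Ableitung unserer Gleichung für die Position x(t) = 5·exp(3·t/2) nehmen. Durch Ableiten von der Position erhalten wir die Geschwindigkeit: v(t) = 15·exp(3·t/2)/2. Wir haben die Geschwindigkeit v(t) = 15·exp(3·t/2)/2. Durch Einsetzen von t = 2*log(4)/3: v(2*log(4)/3) = 30.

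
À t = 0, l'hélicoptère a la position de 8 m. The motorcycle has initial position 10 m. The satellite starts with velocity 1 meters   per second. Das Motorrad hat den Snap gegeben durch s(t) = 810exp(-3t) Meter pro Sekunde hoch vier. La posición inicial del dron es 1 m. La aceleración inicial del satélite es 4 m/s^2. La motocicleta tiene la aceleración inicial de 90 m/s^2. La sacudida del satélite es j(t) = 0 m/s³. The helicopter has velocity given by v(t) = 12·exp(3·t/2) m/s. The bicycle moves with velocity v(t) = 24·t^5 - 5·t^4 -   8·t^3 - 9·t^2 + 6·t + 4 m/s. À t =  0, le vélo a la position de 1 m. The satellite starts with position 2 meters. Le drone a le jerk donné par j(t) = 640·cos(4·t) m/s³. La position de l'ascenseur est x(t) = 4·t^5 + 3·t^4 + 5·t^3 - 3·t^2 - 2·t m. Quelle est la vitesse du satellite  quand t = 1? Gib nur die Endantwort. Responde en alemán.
v(1) = 5.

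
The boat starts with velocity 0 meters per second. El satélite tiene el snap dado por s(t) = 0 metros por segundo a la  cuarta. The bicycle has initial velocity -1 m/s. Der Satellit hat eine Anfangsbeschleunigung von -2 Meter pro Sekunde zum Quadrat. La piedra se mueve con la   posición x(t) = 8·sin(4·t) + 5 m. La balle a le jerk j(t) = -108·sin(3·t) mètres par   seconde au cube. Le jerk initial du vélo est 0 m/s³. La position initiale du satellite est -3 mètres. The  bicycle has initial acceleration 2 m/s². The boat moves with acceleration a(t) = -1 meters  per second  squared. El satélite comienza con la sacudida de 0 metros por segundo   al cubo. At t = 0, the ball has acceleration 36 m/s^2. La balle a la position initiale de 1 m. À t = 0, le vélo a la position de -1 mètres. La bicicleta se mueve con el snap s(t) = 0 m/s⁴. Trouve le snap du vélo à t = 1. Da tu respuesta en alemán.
Aus der Gleichung für den Snap s(t) = 0, setzen wir t = 1 ein und erhalten s = 0.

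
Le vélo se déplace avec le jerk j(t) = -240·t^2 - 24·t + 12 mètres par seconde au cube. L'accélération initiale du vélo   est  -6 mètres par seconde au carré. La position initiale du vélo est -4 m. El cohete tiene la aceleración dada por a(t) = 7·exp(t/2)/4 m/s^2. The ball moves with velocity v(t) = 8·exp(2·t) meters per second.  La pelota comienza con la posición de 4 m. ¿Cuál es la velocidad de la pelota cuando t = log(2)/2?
Tenemos la velocidad v(t) = 8·exp(2·t). Sustituyendo t = log(2)/2: v(log(2)/2) = 16.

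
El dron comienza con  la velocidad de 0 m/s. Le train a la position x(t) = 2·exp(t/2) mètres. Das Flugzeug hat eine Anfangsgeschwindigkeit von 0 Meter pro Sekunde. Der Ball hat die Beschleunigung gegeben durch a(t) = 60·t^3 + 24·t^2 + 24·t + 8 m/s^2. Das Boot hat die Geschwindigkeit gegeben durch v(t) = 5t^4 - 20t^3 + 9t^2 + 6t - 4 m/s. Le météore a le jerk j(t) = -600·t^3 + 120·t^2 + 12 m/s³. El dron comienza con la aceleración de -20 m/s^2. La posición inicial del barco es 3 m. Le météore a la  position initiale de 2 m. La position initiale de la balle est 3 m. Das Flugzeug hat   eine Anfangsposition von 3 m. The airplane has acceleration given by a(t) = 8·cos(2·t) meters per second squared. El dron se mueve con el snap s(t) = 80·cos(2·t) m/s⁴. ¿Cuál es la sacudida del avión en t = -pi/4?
Partiendo de la aceleración a(t) = 8·cos(2·t), tomamos 1 derivada. Derivando la aceleración, obtenemos la sacudida: j(t) = -16·sin(2·t). De la ecuación de la sacudida j(t) = -16·sin(2·t), sustituimos t = -pi/4 para obtener j = 16.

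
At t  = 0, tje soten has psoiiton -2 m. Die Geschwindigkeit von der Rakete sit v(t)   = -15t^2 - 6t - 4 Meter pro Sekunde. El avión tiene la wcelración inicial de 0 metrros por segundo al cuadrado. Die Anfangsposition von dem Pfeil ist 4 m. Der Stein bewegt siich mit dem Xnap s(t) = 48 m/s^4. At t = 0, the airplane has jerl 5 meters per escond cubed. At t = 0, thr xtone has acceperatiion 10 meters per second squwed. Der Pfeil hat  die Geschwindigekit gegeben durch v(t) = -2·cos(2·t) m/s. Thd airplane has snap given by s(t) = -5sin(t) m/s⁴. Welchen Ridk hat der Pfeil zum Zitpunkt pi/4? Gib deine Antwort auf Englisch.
We must differentiate our velocity equation v(t) = -2·cos(2·t) 2 times. Taking d/dt of v(t), we find a(t) = 4·sin(2·t). Differentiating acceleration, we get jerk: j(t) = 8·cos(2·t). Using j(t) = 8·cos(2·t) and substituting t = pi/4, we find j = 0.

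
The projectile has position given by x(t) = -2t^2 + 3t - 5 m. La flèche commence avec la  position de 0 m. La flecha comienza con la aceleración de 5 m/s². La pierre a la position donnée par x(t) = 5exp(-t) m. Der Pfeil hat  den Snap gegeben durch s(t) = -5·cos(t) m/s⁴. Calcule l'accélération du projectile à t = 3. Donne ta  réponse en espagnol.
Partiendo de la posición x(t) = -2·t^2 + 3·t - 5, tomamos 2 derivadas. Derivando la posición, obtenemos la velocidad: v(t) = 3 - 4·t. Tomando d/dt de v(t), encontramos a(t) = -4. Usando a(t) = -4 y sustituyendo t = 3, encontramos a = -4.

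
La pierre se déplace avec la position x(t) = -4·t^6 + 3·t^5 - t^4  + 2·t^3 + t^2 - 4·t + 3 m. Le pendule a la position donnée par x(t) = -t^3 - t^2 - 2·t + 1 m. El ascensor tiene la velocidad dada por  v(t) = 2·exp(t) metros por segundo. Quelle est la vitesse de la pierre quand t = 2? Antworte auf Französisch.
Nous devons dériver notre équation de la position x(t) = -4·t^6 + 3·t^5 - t^4 + 2·t^3 + t^2 - 4·t + 3 1 fois. En prenant d/dt de x(t), nous trouvons v(t) = -24·t^5 + 15·t^4 - 4·t^3 + 6·t^2 + 2·t - 4. De l'équation de la vitesse v(t) = -24·t^5 + 15·t^4 - 4·t^3 + 6·t^2 + 2·t - 4, nous substituons t = 2 pour obtenir v = -536.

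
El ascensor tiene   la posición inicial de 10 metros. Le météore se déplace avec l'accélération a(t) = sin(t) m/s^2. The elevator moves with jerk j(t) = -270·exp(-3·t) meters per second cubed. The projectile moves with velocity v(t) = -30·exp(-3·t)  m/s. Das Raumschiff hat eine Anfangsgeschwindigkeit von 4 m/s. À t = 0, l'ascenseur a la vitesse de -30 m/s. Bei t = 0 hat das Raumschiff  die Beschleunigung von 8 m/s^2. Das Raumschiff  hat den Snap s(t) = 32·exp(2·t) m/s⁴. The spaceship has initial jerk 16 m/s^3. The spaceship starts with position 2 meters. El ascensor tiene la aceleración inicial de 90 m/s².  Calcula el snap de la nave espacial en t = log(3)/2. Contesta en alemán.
Wir haben den Snap s(t) = 32·exp(2·t). Durch Einsetzen von t = log(3)/2: s(log(3)/2) = 96.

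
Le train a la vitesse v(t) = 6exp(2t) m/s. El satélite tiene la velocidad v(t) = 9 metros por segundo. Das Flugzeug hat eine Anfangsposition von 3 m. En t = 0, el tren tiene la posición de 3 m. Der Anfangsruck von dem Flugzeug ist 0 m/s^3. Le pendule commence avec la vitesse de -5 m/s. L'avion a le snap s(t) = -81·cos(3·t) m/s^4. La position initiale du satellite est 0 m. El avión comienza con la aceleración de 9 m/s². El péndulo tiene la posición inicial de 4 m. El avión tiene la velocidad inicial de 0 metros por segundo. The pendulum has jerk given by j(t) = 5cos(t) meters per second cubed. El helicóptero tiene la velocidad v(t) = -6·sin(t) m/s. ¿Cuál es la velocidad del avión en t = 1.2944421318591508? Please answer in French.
Nous devons trouver l'intégrale de notre équation du snap s(t) = -81·cos(3·t) 3 fois. La primitive du snap, avec j(0) = 0, donne le jerk: j(t) = -27·sin(3·t). La primitive du jerk est l'accélération. En utilisant a(0) = 9, nous obtenons a(t) = 9·cos(3·t). En intégrant l'accélération et en utilisant la condition initiale v(0) = 0, nous obtenons v(t) = 3·sin(3·t). En utilisant v(t) = 3·sin(3·t) et en substituant t = 1.2944421318591508, nous trouvons v = -2.02670163457759.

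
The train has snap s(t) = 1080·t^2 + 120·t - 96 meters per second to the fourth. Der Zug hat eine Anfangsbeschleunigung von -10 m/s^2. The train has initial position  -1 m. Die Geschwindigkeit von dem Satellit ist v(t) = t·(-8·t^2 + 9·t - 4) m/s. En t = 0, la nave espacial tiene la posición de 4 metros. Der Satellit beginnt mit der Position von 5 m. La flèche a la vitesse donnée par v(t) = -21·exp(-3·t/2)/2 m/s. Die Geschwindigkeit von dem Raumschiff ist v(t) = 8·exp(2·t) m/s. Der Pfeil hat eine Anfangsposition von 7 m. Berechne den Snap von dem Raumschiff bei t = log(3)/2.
Ausgehend von der Geschwindigkeit v(t) = 8·exp(2·t), nehmen wir 3 Ableitungen. Mit d/dt von v(t) finden wir a(t) = 16·exp(2·t). Mit d/dt von a(t) finden wir j(t) = 32·exp(2·t). Mit d/dt von j(t) finden wir s(t) = 64·exp(2·t). Aus der Gleichung für den Snap s(t) = 64·exp(2·t), setzen wir t = log(3)/2 ein und erhalten s = 192.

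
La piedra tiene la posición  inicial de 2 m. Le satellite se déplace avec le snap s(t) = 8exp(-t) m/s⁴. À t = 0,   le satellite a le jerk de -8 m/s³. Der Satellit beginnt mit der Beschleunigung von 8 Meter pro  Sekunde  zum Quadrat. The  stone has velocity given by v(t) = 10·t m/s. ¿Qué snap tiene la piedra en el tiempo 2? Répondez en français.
Pour résoudre ceci, nous devons prendre 3 dérivées de notre équation de la vitesse v(t) = 10·t. En prenant d/dt de v(t), nous trouvons a(t) = 10. En dérivant l'accélération, nous obtenons le jerk: j(t) = 0. La dérivée du jerk donne le snap: s(t) = 0. En utilisant s(t) = 0 et en substituant t = 2, nous trouvons s = 0.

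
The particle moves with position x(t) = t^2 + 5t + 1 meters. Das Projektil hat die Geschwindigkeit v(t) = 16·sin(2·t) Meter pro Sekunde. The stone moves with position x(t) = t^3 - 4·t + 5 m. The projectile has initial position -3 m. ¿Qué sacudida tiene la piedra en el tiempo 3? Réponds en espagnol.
Debemos derivar nuestra ecuación de la posición x(t) = t^3 - 4·t + 5 3 veces. Derivando la posición, obtenemos la velocidad: v(t) = 3·t^2 - 4. La derivada de la velocidad da la aceleración: a(t) = 6·t. Tomando d/dt de a(t), encontramos j(t) = 6. De la ecuación de la sacudida j(t) = 6, sustituimos t = 3 para obtener j = 6.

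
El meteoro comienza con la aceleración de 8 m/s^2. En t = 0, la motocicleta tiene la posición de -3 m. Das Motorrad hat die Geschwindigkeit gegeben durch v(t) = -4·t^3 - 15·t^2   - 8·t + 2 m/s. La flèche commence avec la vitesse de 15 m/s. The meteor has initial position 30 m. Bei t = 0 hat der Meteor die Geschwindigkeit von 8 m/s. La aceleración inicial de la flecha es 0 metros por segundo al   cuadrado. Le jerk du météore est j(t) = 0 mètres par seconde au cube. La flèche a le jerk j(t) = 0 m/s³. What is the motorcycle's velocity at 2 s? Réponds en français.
De l'équation de la vitesse v(t) = -4·t^3 - 15·t^2 - 8·t + 2, nous substituons t = 2 pour obtenir v = -106.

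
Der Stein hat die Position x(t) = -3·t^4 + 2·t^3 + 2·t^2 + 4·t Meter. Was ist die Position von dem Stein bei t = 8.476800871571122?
Mit x(t) = -3·t^4 + 2·t^3 + 2·t^2 + 4·t und Einsetzen von t = 8.476800871571122, finden wir x = -14094.0800683414.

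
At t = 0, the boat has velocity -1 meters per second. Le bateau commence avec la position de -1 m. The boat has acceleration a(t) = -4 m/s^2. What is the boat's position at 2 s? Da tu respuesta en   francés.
Nous devons intégrer notre équation de l'accélération a(t) = -4 2 fois. En prenant ∫a(t)dt et en appliquant v(0) = -1, nous trouvons v(t) = -4·t - 1. L'intégrale de la vitesse est la position. En utilisant x(0) = -1, nous obtenons x(t) = -2·t^2 - t - 1. De l'équation de la position x(t) = -2·t^2 - t - 1, nous substituons t = 2 pour obtenir x = -11.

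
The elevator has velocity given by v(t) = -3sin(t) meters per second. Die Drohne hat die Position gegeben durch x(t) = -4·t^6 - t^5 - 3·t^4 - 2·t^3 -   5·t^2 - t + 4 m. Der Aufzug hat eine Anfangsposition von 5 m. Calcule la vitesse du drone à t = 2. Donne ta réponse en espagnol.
Para resolver esto, necesitamos tomar 1 derivada de nuestra ecuación de la posición x(t) = -4·t^6 - t^5 - 3·t^4 - 2·t^3 - 5·t^2 - t + 4. Tomando d/dt de x(t), encontramos v(t) = -24·t^5 - 5·t^4 - 12·t^3 - 6·t^2 - 10·t - 1. De la ecuación de la velocidad v(t) = -24·t^5 - 5·t^4 - 12·t^3 - 6·t^2 - 10·t - 1, sustituimos t = 2 para obtener v = -989.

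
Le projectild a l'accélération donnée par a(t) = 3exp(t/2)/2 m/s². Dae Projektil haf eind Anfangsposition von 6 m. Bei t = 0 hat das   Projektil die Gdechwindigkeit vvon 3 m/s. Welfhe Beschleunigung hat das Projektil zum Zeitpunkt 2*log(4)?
Mit a(t) = 3·exp(t/2)/2 und Einsetzen von t = 2*log(4), finden wir a = 6.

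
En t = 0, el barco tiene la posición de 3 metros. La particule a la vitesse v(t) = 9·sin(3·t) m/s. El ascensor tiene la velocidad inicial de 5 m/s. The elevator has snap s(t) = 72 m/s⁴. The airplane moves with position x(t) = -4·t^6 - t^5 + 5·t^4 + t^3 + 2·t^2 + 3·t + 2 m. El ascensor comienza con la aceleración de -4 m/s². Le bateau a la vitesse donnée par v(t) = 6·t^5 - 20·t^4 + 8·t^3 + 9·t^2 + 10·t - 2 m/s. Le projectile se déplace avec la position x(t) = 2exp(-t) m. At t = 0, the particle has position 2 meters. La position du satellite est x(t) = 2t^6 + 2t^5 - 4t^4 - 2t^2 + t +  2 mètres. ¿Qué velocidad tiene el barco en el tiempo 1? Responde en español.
Tenemos la velocidad v(t) = 6·t^5 - 20·t^4 + 8·t^3 + 9·t^2 + 10·t - 2. Sustituyendo t = 1: v(1) = 11.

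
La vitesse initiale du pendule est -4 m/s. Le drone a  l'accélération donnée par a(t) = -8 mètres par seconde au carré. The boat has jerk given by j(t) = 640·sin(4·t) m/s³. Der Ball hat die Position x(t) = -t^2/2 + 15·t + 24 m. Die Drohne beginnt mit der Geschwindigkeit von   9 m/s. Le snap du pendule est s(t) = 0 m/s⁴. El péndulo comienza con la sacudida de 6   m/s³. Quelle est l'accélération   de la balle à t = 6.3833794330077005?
Nous devons dériver notre équation de la position x(t) = -t^2/2 + 15·t + 24 2 fois. En prenant d/dt de x(t), nous trouvons v(t) = 15 - t. La dérivée de la vitesse donne l'accélération: a(t) = -1. Nous avons l'accélération a(t) = -1. En substituant t = 6.3833794330077005: a(6.3833794330077005) = -1.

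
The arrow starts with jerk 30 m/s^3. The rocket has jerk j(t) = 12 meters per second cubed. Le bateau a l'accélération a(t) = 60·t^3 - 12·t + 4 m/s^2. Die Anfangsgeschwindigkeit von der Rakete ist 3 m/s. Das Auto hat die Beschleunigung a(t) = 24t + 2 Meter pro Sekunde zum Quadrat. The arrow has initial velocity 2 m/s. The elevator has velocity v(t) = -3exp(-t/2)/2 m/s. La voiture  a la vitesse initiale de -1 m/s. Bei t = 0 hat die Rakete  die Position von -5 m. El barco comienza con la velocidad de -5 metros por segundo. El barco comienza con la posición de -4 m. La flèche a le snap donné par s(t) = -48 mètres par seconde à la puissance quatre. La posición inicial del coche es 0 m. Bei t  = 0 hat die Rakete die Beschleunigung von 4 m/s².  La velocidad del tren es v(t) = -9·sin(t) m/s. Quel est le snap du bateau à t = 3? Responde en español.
Partiendo de la aceleración a(t) = 60·t^3 - 12·t + 4, tomamos 2 derivadas. La derivada de la aceleración da la sacudida: j(t) = 180·t^2 - 12. Derivando la sacudida, obtenemos el snap: s(t) = 360·t. Usando s(t) = 360·t y sustituyendo t = 3, encontramos s = 1080.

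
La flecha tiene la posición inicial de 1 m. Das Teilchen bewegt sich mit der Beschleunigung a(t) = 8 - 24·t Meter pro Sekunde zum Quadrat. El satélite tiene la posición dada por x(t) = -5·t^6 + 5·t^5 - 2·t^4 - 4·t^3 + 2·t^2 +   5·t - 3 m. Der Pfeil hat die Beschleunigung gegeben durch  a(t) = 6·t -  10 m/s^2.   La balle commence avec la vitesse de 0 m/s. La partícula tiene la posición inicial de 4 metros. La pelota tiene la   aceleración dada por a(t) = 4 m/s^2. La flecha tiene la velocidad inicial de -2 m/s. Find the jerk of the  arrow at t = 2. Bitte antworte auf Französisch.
Nous devons dériver notre équation de l'accélération a(t) = 6·t - 10 1 fois. La dérivée de l'accélération donne le jerk: j(t) = 6. Nous avons le jerk j(t) = 6. En substituant t = 2: j(2) = 6.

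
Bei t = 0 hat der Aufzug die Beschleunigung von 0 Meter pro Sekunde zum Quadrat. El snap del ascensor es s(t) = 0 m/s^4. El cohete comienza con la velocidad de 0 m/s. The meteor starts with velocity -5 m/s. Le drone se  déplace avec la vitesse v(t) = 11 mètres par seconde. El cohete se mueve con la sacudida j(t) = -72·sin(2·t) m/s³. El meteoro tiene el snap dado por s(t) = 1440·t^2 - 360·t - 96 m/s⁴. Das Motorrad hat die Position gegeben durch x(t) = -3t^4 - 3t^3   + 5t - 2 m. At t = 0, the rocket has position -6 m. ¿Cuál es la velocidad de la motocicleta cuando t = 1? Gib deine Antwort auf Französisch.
Nous devons dériver notre équation de la position x(t) = -3·t^4 - 3·t^3 + 5·t - 2 1 fois. En prenant d/dt de x(t), nous trouvons v(t) = -12·t^3 - 9·t^2 + 5. De l'équation de la vitesse v(t) = -12·t^3 - 9·t^2 + 5, nous substituons t = 1 pour obtenir v = -16.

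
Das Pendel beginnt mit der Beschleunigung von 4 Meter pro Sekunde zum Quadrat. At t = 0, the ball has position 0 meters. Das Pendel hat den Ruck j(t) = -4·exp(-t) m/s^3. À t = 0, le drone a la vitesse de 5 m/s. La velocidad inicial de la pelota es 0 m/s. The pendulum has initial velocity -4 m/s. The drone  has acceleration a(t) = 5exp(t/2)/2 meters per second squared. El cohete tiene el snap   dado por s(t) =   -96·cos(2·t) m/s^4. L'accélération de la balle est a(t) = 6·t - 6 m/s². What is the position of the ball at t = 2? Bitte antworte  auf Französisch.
Nous devons intégrer notre équation de l'accélération a(t) = 6·t - 6 2 fois. La primitive de l'accélération est la vitesse. En utilisant v(0) = 0, nous obtenons v(t) = 3·t·(t - 2). En intégrant la vitesse et en utilisant la condition initiale x(0) = 0, nous obtenons x(t) = t^3 - 3·t^2. De l'équation de la position x(t) = t^3 - 3·t^2, nous substituons t = 2 pour obtenir x = -4.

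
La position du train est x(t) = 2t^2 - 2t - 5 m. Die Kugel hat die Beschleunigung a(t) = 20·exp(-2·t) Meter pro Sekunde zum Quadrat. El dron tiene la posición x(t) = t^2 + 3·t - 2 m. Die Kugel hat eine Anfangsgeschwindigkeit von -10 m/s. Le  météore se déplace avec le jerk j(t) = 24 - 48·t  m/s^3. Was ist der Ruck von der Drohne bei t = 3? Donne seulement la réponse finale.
Die Antwort ist 0.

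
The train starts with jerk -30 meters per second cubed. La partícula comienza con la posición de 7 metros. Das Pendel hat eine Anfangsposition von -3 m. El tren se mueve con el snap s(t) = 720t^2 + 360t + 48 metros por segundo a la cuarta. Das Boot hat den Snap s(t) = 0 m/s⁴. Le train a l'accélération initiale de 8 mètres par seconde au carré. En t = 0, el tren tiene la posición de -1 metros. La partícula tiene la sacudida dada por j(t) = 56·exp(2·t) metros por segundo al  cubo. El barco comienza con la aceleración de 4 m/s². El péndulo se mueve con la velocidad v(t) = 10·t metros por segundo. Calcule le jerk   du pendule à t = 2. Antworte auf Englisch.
We must differentiate our velocity equation v(t) = 10·t 2 times. The derivative of velocity gives acceleration: a(t) = 10. Differentiating acceleration, we get jerk: j(t) = 0. We have jerk j(t) = 0. Substituting t = 2: j(2) = 0.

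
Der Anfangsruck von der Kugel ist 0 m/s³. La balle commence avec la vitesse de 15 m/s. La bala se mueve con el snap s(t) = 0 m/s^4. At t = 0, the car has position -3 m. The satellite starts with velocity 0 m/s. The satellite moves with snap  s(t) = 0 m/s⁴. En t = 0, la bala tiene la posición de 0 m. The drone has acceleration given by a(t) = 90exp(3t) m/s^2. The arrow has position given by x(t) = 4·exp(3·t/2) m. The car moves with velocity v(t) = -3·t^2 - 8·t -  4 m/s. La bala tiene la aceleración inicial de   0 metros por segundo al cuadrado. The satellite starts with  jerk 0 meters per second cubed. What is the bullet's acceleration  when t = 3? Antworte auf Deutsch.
Ausgehend von dem Snap s(t) = 0, nehmen wir 2 Stammfunktionen. Das Integral von dem Snap ist der Ruck. Mit j(0) = 0 erhalten wir j(t) = 0. Mit ∫j(t)dt und Anwendung von a(0) = 0, finden wir a(t) = 0. Mit a(t) = 0 und Einsetzen von t = 3, finden wir a = 0.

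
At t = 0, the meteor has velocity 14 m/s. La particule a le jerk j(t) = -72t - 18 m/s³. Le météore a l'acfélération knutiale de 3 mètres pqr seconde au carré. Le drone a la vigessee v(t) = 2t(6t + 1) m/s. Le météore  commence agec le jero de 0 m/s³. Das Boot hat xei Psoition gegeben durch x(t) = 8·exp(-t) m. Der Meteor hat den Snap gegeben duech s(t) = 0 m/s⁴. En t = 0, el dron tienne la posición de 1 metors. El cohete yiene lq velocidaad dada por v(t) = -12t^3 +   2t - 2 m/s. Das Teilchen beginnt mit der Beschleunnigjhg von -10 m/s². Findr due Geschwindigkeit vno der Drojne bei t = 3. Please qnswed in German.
Mit v(t) = 2·t·(6·t + 1) und Einsetzen von t = 3, finden wir v = 114.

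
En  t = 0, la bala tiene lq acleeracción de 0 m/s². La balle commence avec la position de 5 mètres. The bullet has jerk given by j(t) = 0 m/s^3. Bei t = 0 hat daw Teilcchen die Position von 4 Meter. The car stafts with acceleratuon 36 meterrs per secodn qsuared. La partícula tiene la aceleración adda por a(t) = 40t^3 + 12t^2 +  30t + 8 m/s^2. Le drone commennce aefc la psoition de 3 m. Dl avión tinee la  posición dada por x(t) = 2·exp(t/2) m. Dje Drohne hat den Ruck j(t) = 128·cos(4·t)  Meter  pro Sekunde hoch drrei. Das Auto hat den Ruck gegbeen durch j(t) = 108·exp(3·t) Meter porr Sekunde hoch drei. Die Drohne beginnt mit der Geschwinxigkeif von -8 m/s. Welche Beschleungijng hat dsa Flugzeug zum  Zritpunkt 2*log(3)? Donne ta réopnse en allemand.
Wir müssen unsere Gleichung für die Position x(t) = 2·exp(t/2) 2-mal ableiten. Die Ableitung von der Position ergibt die Geschwindigkeit: v(t) = exp(t/2). Mit d/dt von v(t) finden wir a(t) = exp(t/2)/2. Aus der Gleichung für die Beschleunigung a(t) = exp(t/2)/2, setzen wir t = 2*log(3) ein und erhalten a = 3/2.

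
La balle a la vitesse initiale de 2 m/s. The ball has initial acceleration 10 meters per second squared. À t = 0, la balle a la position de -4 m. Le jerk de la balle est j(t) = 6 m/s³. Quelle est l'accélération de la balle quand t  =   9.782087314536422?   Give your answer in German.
Ausgehend von dem Ruck j(t) = 6, nehmen wir 1 Integral. Die Stammfunktion von dem Ruck ist die Beschleunigung. Mit a(0) = 10 erhalten wir a(t) = 6·t + 10. Mit a(t) = 6·t + 10 und Einsetzen von t = 9.782087314536422, finden wir a = 68.6925238872185.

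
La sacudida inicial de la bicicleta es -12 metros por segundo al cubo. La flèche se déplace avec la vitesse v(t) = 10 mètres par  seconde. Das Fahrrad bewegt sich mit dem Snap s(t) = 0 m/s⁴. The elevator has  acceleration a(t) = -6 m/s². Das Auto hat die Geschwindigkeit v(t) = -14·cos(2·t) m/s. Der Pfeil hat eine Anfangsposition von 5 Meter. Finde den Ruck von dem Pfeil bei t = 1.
Um dies zu lösen, müssen wir 2 Ableitungen unserer Gleichung für die Geschwindigkeit v(t) = 10 nehmen. Durch Ableiten von der Geschwindigkeit erhalten wir die Beschleunigung: a(t) = 0. Durch Ableiten von der Beschleunigung erhalten wir den Ruck: j(t) = 0. Mit j(t) = 0 und Einsetzen von t = 1, finden wir j = 0.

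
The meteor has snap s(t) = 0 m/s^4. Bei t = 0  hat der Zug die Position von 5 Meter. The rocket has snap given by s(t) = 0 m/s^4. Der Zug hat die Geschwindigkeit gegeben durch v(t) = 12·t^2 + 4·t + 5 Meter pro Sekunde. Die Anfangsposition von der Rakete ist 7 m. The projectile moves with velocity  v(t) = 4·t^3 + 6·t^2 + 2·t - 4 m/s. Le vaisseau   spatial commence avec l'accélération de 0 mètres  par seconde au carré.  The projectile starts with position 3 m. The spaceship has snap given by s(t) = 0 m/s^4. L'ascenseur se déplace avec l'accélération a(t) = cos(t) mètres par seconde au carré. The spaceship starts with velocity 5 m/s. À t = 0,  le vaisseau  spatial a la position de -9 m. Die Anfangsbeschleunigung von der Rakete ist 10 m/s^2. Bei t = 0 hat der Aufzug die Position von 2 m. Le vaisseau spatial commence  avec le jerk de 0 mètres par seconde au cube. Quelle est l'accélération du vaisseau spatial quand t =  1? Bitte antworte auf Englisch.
We must find the integral of our snap equation s(t) = 0 2 times. Integrating snap and using the initial condition j(0) = 0, we get j(t) = 0. The antiderivative of jerk is acceleration. Using a(0) = 0, we get a(t) = 0. Using a(t) = 0 and substituting t = 1, we find a = 0.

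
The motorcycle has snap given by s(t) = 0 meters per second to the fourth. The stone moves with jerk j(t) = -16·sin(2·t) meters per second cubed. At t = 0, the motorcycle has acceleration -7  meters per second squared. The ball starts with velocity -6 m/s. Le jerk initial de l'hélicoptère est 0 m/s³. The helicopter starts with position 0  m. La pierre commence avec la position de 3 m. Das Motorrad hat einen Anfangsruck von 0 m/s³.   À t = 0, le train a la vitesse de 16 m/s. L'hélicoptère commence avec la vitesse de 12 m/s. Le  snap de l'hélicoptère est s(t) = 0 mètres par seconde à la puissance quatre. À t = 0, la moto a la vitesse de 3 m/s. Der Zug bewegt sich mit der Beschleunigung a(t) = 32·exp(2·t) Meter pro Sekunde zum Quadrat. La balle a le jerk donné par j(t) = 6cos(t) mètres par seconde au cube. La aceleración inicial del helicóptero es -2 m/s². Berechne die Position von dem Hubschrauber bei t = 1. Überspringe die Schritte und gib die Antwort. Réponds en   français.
La position à t = 1 est x = 11.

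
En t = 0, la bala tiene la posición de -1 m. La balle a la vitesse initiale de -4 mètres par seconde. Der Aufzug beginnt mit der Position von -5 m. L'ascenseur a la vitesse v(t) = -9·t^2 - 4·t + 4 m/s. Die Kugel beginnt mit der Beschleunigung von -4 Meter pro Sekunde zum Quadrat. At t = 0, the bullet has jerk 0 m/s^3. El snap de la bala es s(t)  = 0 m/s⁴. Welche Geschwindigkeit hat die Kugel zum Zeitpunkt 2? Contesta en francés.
Nous devons trouver l'intégrale de notre équation du snap s(t) = 0 3 fois. L'intégrale du snap, avec j(0) = 0, donne le jerk: j(t) = 0. La primitive du jerk est l'accélération. En utilisant a(0) = -4, nous obtenons a(t) = -4. L'intégrale de l'accélération est la vitesse. En utilisant v(0) = -4, nous obtenons v(t) = -4·t - 4. Nous avons la vitesse v(t) = -4·t - 4. En substituant t = 2: v(2) = -12.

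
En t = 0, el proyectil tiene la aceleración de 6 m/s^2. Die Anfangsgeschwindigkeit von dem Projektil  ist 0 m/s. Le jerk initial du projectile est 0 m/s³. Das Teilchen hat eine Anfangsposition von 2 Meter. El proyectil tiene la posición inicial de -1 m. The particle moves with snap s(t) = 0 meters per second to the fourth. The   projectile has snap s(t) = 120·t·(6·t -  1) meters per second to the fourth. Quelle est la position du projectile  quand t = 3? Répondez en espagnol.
Para resolver esto, necesitamos tomar 4 antiderivadas de nuestra ecuación del snap s(t) = 120·t·(6·t - 1). La integral del snap es la sacudida. Usando j(0) = 0, obtenemos j(t) = t^2·(240·t - 60). Tomando ∫j(t)dt y aplicando a(0) = 6, encontramos a(t) = 60·t^4 - 20·t^3 + 6. Integrando la aceleración y usando la condición inicial v(0) = 0, obtenemos v(t) = t·(12·t^4 - 5·t^3 + 6). La integral de la velocidad es la posición. Usando x(0) = -1, obtenemos x(t) = 2·t^6 - t^5 + 3·t^2 - 1. Tenemos la posición x(t) = 2·t^6 - t^5 + 3·t^2 - 1. Sustituyendo t = 3: x(3) = 1241.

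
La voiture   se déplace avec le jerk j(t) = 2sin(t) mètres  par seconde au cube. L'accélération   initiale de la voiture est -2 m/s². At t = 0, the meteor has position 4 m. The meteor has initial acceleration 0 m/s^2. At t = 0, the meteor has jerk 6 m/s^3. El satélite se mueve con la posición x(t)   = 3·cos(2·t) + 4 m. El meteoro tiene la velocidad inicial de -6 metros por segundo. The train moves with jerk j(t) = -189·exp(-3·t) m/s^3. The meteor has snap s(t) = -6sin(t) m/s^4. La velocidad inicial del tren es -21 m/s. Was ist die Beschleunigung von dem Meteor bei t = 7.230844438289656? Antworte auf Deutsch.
Ausgehend von dem Snap s(t) = -6·sin(t), nehmen wir 2 Integrale. Durch Integration von dem Snap und Verwendung der Anfangsbedingung j(0) = 6, erhalten wir j(t) = 6·cos(t). Mit ∫j(t)dt und Anwendung von a(0) = 0, finden wir a(t) = 6·sin(t). Mit a(t) = 6·sin(t) und Einsetzen von t = 7.230844438289656, finden wir a = 4.87230980137747.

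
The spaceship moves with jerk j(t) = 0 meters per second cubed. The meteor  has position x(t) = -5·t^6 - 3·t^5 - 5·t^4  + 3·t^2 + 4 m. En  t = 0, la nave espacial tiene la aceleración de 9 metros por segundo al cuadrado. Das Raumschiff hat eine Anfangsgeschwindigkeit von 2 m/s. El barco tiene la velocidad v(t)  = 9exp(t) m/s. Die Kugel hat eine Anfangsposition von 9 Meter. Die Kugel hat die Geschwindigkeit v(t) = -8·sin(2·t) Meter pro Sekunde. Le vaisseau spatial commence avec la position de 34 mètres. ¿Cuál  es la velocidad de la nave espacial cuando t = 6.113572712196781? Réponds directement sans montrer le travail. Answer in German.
Die Geschwindigkeit bei t = 6.113572712196781 ist v = 57.0221544097710.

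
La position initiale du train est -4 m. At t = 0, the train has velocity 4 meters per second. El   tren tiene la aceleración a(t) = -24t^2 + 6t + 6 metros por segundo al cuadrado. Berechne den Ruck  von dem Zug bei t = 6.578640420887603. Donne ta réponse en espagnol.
Para resolver esto, necesitamos tomar 1 derivada de nuestra ecuación de la aceleración a(t) = -24·t^2 + 6·t + 6. Tomando d/dt de a(t), encontramos j(t) = 6 - 48·t. Usando j(t) = 6 - 48·t y sustituyendo t = 6.578640420887603, encontramos j = -309.774740202605.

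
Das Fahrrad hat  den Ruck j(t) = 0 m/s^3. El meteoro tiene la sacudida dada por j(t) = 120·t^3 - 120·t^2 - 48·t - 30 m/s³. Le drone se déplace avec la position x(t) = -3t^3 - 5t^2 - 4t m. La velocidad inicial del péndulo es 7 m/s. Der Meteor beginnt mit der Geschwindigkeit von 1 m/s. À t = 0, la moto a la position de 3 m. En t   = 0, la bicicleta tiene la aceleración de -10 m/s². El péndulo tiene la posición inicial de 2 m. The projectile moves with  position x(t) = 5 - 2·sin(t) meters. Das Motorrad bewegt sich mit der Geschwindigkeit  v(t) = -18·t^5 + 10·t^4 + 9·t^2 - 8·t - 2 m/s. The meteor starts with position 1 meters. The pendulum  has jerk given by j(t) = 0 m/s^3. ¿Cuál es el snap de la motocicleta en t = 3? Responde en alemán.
Wir müssen unsere Gleichung für die Geschwindigkeit v(t) = -18·t^5 + 10·t^4 + 9·t^2 - 8·t - 2 3-mal ableiten. Durch Ableiten von der Geschwindigkeit erhalten wir die Beschleunigung: a(t) = -90·t^4 + 40·t^3 + 18·t - 8. Die Ableitung von der Beschleunigung ergibt den Ruck: j(t) = -360·t^3 + 120·t^2 + 18. Die Ableitung von dem Ruck ergibt den Snap: s(t) = -1080·t^2 + 240·t. Mit s(t) = -1080·t^2 + 240·t und Einsetzen von t = 3, finden wir s = -9000.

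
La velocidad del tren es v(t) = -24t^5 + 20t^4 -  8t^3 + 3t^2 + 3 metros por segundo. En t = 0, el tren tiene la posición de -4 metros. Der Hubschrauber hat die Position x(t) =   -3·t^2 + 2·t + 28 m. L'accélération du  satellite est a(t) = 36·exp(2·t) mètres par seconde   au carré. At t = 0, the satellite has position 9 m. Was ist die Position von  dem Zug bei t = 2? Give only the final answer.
Die Antwort ist -150.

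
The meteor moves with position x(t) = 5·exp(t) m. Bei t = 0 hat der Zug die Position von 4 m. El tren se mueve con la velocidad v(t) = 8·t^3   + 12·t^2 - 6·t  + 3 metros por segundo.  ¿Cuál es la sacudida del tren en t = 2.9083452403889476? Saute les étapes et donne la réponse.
En t = 2.9083452403889476, j = 163.600571538669.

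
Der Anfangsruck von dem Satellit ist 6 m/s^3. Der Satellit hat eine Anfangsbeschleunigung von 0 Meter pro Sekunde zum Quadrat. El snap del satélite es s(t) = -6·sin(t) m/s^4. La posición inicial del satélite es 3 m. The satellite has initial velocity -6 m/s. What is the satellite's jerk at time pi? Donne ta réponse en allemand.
Ausgehend von dem Snap s(t) = -6·sin(t), nehmen wir 1 Stammfunktion. Die Stammfunktion von dem Snap ist der Ruck. Mit j(0) = 6 erhalten wir j(t) = 6·cos(t). Aus der Gleichung für den Ruck j(t) = 6·cos(t), setzen wir t = pi ein und erhalten j = -6.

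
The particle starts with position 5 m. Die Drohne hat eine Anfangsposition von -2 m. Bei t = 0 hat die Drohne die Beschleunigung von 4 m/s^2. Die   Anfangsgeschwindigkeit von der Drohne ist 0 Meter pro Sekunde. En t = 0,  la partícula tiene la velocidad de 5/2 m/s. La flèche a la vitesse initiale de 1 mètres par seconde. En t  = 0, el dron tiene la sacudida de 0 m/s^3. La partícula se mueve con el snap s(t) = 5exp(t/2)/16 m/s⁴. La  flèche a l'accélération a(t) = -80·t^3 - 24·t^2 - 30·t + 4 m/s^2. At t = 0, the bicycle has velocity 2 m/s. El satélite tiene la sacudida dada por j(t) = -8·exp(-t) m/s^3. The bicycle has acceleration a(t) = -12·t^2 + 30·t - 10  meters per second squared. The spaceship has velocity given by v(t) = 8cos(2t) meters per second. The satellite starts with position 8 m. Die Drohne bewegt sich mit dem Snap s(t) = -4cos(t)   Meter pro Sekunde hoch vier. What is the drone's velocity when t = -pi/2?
We must find the antiderivative of our snap equation s(t) = -4·cos(t) 3 times. The antiderivative of snap is jerk. Using j(0) = 0, we get j(t) = -4·sin(t). Taking ∫j(t)dt and applying a(0) = 4, we find a(t) = 4·cos(t). Taking ∫a(t)dt and applying v(0) = 0, we find v(t) = 4·sin(t). From the given velocity equation v(t) = 4·sin(t), we substitute t = -pi/2 to get v = -4.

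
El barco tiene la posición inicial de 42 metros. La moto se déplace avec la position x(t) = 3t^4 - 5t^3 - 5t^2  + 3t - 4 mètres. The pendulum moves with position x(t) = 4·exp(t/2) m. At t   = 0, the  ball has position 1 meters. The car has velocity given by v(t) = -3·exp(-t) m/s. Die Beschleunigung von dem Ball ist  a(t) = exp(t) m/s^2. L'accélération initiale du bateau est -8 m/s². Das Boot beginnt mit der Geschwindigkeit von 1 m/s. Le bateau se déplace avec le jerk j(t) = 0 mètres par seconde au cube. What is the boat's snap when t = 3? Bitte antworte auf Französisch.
Nous devons dériver notre équation du jerk j(t) = 0 1 fois. En dérivant le jerk, nous obtenons le snap: s(t) = 0. En utilisant s(t) = 0 et en substituant t = 3, nous trouvons s = 0.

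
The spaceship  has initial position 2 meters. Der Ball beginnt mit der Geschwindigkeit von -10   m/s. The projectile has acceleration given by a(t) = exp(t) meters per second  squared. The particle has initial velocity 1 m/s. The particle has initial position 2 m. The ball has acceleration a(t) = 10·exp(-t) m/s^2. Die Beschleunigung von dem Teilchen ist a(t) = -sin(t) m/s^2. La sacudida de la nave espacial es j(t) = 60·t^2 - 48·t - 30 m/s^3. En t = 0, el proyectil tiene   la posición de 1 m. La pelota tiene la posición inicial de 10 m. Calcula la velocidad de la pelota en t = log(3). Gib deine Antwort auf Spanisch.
Partiendo de la aceleración a(t) = 10·exp(-t), tomamos 1 antiderivada. Integrando la aceleración y usando la condición inicial v(0) = -10, obtenemos v(t) = -10·exp(-t). Tenemos la velocidad v(t) = -10·exp(-t). Sustituyendo t = log(3): v(log(3)) = -10/3.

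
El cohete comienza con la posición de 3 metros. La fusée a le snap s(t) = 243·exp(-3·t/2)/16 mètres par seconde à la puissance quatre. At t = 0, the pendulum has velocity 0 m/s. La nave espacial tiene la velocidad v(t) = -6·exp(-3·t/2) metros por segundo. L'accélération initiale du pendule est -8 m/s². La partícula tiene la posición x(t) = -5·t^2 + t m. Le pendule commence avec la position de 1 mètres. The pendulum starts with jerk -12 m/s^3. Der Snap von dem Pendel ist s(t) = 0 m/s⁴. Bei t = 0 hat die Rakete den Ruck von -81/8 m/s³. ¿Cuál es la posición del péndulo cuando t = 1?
Partiendo del snap s(t) = 0, tomamos 4 antiderivadas. La integral del snap, con j(0) = -12, da la sacudida: j(t) = -12. La integral de la sacudida, con a(0) = -8, da la aceleración: a(t) = -12·t - 8. La antiderivada de la aceleración, con v(0) = 0, da la velocidad: v(t) = 2·t·(-3·t - 4). Integrando la velocidad y usando la condición inicial x(0) = 1, obtenemos x(t) = -2·t^3 - 4·t^2 + 1. De la ecuación de la posición x(t) = -2·t^3 - 4·t^2 + 1, sustituimos t = 1 para obtener x = -5.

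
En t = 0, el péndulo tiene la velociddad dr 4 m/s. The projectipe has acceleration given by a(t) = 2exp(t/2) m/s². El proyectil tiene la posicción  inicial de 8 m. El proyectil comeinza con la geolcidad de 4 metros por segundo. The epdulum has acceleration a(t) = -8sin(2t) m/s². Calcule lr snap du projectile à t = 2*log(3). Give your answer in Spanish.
Partiendo de la aceleración a(t) = 2·exp(t/2), tomamos 2 derivadas. Derivando la aceleración, obtenemos la sacudida: j(t) = exp(t/2). La derivada de la sacudida da el snap: s(t) = exp(t/2)/2. De la ecuación del snap s(t) = exp(t/2)/2, sustituimos t = 2*log(3) para obtener s = 3/2.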